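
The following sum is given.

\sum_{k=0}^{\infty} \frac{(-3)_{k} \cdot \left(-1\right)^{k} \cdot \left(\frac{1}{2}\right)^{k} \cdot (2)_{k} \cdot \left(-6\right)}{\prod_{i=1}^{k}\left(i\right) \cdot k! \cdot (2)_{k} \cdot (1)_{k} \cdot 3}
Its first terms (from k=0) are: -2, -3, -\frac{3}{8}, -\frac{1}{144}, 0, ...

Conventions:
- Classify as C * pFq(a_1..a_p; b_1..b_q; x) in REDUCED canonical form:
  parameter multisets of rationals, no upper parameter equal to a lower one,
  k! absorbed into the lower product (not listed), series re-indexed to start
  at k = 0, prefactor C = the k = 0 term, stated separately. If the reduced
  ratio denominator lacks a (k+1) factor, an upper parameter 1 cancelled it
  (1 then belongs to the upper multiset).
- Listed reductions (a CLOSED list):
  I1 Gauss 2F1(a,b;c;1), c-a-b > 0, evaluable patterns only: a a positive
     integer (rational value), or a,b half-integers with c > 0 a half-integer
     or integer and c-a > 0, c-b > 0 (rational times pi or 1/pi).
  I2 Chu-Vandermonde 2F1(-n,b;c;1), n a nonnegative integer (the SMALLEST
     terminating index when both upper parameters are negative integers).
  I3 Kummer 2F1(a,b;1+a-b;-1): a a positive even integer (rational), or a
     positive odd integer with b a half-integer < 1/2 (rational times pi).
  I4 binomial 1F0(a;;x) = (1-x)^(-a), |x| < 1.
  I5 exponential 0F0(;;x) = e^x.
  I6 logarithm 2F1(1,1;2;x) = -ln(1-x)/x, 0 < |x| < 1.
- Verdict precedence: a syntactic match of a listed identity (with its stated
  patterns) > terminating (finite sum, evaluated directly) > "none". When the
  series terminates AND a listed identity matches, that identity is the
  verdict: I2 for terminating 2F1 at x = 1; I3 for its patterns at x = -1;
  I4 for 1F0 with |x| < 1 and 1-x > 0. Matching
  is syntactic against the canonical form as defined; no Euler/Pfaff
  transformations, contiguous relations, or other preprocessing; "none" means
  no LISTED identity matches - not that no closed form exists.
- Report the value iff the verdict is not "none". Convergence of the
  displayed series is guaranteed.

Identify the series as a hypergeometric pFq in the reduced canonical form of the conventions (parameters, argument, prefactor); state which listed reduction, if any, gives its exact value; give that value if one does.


First insight: x = -\frac{1}{2} and the (-1)^k factor (prefactor -2) folds into the argument's sign.
Term ratio: r(k) = -\frac{1}{2} * (k-3) / [(k+1) (k+1) (k+1)] - rational in k. x = -\frac{1}{2}; t_0 = -2; negate the roots.

Reduced: x = -\frac{1}{2}, 1F2, upper = {-3}, lower = {1, 1}, C = -2. Verdict: terminating. (-3)_k vanishes past k = 3, leaving a 4-term sum, computed directly. Its exact value is -\frac{775}{144}.


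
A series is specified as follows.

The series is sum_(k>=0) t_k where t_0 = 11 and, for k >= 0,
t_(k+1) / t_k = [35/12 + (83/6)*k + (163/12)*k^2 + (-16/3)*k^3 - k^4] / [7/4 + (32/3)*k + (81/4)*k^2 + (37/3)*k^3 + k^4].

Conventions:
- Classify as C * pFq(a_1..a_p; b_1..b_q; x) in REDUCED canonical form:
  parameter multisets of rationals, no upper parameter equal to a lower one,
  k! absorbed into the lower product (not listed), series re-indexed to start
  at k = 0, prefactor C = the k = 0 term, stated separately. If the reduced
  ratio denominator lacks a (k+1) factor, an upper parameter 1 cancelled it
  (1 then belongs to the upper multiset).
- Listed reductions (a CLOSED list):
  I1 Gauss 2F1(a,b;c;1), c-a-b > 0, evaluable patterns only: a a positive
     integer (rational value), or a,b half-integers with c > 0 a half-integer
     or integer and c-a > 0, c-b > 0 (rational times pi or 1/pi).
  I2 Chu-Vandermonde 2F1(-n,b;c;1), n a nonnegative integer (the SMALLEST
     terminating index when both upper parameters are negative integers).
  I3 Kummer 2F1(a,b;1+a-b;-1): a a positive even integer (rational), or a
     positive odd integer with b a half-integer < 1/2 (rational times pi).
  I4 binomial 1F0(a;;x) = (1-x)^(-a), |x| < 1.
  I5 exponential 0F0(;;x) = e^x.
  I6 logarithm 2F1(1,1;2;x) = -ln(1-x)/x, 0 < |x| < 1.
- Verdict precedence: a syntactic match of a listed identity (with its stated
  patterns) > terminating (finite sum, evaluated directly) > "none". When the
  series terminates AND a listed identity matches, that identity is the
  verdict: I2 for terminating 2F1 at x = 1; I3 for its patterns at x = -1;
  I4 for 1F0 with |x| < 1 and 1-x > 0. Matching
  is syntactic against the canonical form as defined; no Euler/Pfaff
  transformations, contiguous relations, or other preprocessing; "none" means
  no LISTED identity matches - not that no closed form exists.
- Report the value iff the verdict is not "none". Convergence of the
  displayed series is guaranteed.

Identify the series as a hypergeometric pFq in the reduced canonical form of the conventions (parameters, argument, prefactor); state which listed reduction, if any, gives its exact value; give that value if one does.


x = -1 here; the reduced form reads 2F1, upper {-5/2, 7}, lower {21/2}, C = 11. Verdict: this is Kummer (I3) (x = -1; c = 21/2 equals 1+a-b for upper {-5/2, 7}: listed pattern). Hence: (53348295/4194304) * pi.

First insight: from the first term 11: cancel k + 1/2 from the displayed ratio first; then C = 11.
Step ratio: r(k) = (-1) * (k-5/2) (k+7) / [(k+21/2) (k+1)] - rational in k, leading ratio (-1); with t_0 = 11, classification follows.


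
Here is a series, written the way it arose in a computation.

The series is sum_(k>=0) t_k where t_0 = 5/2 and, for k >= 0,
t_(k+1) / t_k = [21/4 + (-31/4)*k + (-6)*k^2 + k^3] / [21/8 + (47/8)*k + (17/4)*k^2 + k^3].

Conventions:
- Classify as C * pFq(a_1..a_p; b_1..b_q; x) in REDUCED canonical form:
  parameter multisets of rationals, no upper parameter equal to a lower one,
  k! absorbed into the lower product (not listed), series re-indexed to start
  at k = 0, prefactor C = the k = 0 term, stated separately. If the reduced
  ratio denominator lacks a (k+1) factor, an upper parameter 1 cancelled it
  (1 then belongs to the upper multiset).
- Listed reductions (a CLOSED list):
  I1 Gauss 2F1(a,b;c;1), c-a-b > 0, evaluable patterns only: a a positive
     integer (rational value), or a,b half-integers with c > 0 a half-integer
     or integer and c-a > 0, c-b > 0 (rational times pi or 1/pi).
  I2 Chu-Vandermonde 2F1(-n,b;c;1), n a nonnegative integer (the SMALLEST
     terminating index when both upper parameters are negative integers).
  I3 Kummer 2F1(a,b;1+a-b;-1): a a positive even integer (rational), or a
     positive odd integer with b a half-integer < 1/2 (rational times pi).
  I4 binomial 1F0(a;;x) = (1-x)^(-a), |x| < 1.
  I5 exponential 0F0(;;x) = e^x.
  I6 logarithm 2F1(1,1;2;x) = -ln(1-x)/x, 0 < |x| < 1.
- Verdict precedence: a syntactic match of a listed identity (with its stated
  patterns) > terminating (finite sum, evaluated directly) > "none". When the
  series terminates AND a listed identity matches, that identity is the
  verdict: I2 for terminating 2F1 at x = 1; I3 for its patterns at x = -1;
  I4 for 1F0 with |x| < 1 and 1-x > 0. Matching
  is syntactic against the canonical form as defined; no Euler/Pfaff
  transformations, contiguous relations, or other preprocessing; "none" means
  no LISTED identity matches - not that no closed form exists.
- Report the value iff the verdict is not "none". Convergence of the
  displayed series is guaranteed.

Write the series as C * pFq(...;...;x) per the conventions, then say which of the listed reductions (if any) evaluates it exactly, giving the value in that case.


Reduced: x = 1, 2F1, upper = {-7, -1/2}, lower = {7/4}, C = 5/2. Verdict (x = 1): Vandermonde's identity (I2) applies (terminating 2F1 at x = 1 with n = 7, b = -1/2, c = 7/4). Value: 160225/27094.

Key step: t_0 being 5/2, the ratio is unreduced: k + 3/2 divides both sides (C = 5/2).
Step ratio: r(k) = 1 * (k-7) (k-1/2) / [(k+7/4) (k+1)] - rational; roots negated = parameters, x = 1, C = 5/2.


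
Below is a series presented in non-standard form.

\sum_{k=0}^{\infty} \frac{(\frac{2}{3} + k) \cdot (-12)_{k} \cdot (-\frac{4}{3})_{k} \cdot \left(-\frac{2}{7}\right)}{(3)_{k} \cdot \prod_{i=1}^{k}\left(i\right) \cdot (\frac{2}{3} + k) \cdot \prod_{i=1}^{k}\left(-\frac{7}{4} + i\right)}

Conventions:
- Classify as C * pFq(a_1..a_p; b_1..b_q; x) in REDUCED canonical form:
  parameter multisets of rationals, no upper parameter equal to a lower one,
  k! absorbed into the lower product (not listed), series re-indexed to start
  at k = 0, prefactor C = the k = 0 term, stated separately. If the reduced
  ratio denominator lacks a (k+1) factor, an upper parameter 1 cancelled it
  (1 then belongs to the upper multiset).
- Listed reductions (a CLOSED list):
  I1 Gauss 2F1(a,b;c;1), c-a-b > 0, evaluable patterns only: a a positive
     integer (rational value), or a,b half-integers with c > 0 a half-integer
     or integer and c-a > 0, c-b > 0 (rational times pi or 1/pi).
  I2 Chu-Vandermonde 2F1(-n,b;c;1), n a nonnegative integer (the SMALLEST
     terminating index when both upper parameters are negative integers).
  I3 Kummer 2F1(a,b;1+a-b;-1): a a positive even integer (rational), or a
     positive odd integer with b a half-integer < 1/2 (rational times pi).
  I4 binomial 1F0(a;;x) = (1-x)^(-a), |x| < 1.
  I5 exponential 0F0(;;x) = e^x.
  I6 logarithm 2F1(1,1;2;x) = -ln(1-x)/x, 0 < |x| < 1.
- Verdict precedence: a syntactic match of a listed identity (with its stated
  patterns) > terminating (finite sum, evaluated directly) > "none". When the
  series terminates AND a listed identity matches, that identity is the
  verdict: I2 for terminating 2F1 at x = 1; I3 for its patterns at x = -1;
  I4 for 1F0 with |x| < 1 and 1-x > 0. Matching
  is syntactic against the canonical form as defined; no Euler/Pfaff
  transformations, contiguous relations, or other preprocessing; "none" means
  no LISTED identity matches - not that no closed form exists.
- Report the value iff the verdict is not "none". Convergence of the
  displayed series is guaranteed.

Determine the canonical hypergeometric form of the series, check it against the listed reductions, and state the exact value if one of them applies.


This is -\frac{2}{7} * 2F2(-12, -\frac{4}{3}; -\frac{3}{4}, 3; 1) in reduced canonical form. Verdict: terminating - upper -12 stops the sum at k = 12; the 13 terms are added exactly. Sum: \frac{58255560819032456559662}{13081200107321800101375}.

First insight: x = 1 and the product of the first k integers (C = -2/7, x = 1) is k!.
Term ratio: r(k) = 1 * (k-12) (k-\frac{4}{3}) / [(k-\frac{3}{4}) (k+3) (k+1)] - rational in k, leading ratio 1; with t_0 = -\frac{2}{7}, classification follows.


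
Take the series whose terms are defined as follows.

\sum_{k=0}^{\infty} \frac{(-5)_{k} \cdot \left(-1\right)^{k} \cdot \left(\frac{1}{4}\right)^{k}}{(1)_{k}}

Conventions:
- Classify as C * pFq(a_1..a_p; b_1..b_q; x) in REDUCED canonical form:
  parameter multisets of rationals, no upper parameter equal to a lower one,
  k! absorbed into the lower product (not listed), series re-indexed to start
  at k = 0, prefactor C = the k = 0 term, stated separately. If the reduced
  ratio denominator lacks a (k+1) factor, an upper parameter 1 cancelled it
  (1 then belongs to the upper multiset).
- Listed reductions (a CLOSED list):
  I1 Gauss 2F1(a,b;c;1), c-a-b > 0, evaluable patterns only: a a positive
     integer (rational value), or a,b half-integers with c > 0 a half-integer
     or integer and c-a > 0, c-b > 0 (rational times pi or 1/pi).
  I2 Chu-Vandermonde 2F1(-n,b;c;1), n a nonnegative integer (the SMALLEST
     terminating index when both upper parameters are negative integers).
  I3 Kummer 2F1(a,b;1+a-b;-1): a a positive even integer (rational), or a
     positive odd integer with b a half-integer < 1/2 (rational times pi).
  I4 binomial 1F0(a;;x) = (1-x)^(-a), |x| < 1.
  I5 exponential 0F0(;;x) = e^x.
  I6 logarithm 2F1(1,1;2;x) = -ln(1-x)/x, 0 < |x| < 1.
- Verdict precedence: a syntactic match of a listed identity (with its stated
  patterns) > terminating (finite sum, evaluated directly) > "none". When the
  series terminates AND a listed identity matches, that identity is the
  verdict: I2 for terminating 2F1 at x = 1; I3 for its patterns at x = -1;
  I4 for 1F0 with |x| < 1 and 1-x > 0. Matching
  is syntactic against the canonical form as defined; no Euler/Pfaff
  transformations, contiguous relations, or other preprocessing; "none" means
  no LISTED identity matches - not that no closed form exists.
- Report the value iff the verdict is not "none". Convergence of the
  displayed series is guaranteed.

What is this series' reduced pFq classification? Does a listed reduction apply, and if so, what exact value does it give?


Classification (C = 1): 1F0 with upper {-5}, lower {-}, argument x = -\frac{1}{4}. Verdict: this is binomial (I4) (the 1F0 binomial series: exponent 5, x = -\frac{1}{4}). Value: \frac{3125}{1024}.

Key step: from the first term 1: (1)_k (C = 1, x = -1/4) is k! itself.
Term ratio: r(k) = -\frac{1}{4} * (k-5) / [(k+1)] - rational; roots negated = parameters, x = -\frac{1}{4}, C = 1.


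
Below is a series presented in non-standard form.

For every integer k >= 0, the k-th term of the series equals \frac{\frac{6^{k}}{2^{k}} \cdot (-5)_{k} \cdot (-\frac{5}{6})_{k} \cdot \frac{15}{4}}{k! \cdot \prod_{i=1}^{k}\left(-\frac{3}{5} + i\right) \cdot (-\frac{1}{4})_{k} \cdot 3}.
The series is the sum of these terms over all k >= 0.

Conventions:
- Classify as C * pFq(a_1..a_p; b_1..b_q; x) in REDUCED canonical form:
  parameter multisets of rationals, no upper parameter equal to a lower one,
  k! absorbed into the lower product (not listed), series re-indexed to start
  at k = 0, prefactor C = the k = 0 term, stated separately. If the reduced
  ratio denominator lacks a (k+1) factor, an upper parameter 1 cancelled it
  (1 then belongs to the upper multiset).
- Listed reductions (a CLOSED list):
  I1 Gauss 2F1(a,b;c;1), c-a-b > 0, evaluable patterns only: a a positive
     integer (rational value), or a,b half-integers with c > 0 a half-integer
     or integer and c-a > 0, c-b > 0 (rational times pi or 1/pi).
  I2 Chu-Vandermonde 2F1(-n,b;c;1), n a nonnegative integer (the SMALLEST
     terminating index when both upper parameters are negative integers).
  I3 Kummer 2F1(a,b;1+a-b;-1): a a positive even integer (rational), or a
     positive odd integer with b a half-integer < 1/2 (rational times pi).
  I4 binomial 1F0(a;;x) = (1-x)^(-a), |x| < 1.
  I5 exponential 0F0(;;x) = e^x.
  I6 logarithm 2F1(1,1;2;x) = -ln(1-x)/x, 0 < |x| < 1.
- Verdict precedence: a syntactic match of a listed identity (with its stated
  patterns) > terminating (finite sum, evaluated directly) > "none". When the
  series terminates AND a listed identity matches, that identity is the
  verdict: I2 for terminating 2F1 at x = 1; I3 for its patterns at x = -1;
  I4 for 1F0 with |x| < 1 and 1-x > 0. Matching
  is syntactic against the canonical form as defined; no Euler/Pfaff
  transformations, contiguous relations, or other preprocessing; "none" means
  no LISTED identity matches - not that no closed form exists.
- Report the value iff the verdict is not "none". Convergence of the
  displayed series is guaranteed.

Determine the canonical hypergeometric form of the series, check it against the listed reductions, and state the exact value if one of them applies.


Classification (C = \frac{5}{4}): 2F2 with upper {-5, -\frac{5}{6}}, lower {-\frac{1}{4}, \frac{2}{5}}, argument x = 3. Verdict: terminating. With -5 upstairs the series is a 6-term polynomial sum; evaluated term by term. Hence: -\frac{71579005}{777546}.

Key step: t_0 = \frac{5}{4} here, and the two k-th powers (C = 5/4, x = 3) combine into one argument.
Term ratio: r(k) = 3 * (k-5) (k-\frac{5}{6}) / [(k-\frac{1}{4}) (k+\frac{2}{5}) (k+1)] - rational; roots negated = parameters, x = 3, C = \frac{5}{4}.


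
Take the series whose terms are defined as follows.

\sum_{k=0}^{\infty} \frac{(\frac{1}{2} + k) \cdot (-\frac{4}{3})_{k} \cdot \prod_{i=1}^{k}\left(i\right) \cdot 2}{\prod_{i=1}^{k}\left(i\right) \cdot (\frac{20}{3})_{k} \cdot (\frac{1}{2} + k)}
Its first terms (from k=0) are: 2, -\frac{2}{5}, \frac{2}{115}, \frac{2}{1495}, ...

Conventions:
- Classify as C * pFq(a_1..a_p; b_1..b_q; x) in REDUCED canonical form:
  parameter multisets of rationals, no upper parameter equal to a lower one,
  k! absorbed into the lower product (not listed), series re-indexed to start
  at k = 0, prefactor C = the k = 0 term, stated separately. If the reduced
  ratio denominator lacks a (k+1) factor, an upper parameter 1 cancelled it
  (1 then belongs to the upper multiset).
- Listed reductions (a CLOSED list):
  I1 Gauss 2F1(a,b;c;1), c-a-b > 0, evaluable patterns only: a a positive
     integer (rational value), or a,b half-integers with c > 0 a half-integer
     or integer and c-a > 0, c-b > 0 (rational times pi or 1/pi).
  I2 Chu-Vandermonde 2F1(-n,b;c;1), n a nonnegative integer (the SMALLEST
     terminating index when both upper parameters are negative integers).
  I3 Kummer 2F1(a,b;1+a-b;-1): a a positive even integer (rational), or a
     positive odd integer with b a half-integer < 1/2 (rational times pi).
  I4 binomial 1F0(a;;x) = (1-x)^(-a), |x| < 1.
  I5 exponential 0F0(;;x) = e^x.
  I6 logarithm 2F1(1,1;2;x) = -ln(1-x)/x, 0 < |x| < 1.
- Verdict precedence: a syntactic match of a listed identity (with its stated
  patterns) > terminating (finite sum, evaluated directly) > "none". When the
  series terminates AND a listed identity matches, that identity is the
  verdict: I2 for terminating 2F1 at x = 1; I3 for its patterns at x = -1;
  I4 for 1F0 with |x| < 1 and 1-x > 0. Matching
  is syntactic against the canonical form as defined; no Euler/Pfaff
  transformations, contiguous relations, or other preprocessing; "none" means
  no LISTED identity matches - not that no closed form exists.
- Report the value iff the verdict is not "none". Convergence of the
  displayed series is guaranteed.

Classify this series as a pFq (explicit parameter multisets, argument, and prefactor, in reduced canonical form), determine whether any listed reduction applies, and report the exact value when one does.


First insight: x = 1 and striking the common factor k + 1/2 reduces the term (prefactor 2).
Ratio: r(k) = 1 * (k-\frac{4}{3}) (k+1) / [(k+\frac{20}{3}) (k+1)] - rational in k. x = 1; t_0 = 2; negate the roots.

Classification (C = 2): 2F1 with upper {-\frac{4}{3}, 1}, lower {\frac{20}{3}}, argument x = 1. Verdict: this is Gauss's theorem (I1) (x = 1: the Gamma ratio telescopes since c-a-b = 7 > 0 and a = 1 in Z>0). Value: \frac{34}{21}.


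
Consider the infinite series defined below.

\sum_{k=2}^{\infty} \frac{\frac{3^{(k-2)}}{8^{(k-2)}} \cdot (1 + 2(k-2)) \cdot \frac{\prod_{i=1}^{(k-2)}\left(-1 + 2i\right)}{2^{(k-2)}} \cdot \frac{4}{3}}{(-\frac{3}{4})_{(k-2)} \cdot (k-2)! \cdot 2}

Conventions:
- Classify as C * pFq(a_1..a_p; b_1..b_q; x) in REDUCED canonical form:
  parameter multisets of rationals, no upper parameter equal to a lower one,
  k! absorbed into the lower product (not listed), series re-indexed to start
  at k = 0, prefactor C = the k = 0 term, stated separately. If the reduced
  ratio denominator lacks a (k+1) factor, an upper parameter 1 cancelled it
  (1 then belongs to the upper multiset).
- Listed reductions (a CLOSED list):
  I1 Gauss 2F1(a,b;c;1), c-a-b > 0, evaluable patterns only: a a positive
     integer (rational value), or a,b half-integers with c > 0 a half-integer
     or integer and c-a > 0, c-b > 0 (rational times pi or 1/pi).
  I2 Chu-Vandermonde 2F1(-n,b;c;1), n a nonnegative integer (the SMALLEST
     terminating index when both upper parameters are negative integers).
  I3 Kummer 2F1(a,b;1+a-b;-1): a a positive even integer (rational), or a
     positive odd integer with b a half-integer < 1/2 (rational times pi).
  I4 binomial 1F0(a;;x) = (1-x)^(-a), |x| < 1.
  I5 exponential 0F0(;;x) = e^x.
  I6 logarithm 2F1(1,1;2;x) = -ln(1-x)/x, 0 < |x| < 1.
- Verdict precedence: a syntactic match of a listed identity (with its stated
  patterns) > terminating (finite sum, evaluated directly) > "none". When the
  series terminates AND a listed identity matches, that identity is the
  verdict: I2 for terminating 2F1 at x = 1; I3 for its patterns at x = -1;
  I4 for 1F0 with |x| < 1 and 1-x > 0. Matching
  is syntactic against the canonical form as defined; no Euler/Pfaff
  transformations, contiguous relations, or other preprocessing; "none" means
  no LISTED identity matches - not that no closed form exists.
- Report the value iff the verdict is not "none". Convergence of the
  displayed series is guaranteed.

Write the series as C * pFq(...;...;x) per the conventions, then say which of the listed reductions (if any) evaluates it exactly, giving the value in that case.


Canonical form: C = \frac{2}{3} times 1F1 with upper {\frac{3}{2}}, lower {-\frac{3}{4}}, x = \frac{3}{8}. Verdict: no listed reduction: x = \frac{3}{8} and upper {\frac{3}{2}} fail every I1-I6 pattern.

Key step: t_0 = \frac{2}{3} here, and the (2k+1) factor (prefactor 2/3) shifts (1/2)_k to (3/2)_k.
Term ratio: r(k) = \frac{3}{8} * (k+\frac{3}{2}) / [(k-\frac{3}{4}) (k+1)] - rational in k, leading ratio \frac{3}{8}; with t_0 = \frac{2}{3}, classification follows.


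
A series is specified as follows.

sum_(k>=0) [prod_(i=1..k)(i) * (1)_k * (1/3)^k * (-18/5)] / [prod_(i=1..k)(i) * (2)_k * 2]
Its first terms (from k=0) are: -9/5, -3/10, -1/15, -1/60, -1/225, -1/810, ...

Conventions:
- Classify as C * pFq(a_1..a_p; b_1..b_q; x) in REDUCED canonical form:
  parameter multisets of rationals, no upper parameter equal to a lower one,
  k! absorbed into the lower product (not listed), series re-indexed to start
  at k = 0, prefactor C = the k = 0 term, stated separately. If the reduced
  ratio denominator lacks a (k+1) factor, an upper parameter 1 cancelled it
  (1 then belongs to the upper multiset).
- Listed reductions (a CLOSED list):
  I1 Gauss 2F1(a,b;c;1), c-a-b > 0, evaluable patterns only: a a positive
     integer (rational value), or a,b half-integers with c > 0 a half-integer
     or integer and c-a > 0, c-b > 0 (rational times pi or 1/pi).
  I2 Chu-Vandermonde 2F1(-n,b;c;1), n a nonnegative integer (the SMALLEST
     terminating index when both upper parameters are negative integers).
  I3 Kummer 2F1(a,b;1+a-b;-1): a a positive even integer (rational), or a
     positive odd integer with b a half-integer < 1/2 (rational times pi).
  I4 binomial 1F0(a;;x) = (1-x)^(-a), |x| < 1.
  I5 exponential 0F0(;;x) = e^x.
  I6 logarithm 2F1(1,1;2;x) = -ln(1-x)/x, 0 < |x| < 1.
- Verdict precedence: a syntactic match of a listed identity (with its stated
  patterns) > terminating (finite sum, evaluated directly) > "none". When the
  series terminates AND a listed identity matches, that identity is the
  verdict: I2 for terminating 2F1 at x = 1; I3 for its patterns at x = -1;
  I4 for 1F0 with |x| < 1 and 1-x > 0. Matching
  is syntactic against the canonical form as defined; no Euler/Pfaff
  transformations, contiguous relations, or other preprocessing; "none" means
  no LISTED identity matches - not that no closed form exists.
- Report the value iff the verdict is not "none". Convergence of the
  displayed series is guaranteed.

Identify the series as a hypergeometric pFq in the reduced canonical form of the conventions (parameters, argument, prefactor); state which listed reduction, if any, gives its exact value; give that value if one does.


Prefactor -9/5, argument 1/3: 2F1 with upper {1, 1} over lower {2}. Verdict: the logarithmic series (I6) applies (the logarithm: parameters (1,1;2), x = 1/3). Value: (27/5) * ln(2/3).

Key step: from the first term -9/5: the running product (C = -9/5) telescopes to a rising factorial.
Adjacent-term ratio: r(k) = (1/3) * (k+1) (k+1) / [(k+2) (k+1)] - rational in k. x = (1/3); t_0 = -9/5; negate the roots.


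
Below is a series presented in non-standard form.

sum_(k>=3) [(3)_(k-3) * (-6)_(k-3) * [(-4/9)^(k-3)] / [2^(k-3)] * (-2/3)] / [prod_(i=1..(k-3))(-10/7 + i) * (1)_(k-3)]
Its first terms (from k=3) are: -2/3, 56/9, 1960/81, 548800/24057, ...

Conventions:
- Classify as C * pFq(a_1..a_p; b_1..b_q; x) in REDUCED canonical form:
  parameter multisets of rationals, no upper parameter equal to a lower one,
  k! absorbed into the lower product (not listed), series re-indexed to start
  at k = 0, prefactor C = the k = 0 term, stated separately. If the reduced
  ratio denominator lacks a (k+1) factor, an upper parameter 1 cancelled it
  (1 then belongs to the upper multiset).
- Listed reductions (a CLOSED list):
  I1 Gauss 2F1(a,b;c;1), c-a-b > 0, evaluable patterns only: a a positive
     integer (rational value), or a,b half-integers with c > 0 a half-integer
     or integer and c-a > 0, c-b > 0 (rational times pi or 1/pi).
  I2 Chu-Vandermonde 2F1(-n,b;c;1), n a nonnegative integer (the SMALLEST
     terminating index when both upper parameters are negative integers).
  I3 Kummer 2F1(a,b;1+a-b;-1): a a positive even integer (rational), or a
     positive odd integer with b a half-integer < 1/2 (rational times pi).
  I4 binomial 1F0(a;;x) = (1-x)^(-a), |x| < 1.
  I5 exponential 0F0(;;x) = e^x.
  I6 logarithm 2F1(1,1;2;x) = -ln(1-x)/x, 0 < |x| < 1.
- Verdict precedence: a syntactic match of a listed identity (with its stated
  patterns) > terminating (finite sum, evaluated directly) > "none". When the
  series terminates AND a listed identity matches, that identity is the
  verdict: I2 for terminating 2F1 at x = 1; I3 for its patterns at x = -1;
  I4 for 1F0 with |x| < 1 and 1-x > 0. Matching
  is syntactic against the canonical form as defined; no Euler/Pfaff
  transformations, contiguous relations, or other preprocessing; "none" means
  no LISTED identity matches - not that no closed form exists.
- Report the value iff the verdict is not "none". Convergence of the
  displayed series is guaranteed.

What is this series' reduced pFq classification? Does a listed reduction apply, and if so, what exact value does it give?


Canonical form: C = -2/3 times 2F1 with upper {-6, 3}, lower {-3/7}, x = -2/9. Verdict: terminating - upper -6 stops the sum at k = 6; the 7 terms are added exactly. Hence: 301723514/4782969.

First insight: x = (-2/9) and the lower running product (C = -2/3) is a rising factorial.
Ratio: r(k) = (-2/9) * (k-6) (k+3) / [(k-3/7) (k+1)] - poly over poly, x = (-2/9) from leading terms; C = -2/3 at k = 0.


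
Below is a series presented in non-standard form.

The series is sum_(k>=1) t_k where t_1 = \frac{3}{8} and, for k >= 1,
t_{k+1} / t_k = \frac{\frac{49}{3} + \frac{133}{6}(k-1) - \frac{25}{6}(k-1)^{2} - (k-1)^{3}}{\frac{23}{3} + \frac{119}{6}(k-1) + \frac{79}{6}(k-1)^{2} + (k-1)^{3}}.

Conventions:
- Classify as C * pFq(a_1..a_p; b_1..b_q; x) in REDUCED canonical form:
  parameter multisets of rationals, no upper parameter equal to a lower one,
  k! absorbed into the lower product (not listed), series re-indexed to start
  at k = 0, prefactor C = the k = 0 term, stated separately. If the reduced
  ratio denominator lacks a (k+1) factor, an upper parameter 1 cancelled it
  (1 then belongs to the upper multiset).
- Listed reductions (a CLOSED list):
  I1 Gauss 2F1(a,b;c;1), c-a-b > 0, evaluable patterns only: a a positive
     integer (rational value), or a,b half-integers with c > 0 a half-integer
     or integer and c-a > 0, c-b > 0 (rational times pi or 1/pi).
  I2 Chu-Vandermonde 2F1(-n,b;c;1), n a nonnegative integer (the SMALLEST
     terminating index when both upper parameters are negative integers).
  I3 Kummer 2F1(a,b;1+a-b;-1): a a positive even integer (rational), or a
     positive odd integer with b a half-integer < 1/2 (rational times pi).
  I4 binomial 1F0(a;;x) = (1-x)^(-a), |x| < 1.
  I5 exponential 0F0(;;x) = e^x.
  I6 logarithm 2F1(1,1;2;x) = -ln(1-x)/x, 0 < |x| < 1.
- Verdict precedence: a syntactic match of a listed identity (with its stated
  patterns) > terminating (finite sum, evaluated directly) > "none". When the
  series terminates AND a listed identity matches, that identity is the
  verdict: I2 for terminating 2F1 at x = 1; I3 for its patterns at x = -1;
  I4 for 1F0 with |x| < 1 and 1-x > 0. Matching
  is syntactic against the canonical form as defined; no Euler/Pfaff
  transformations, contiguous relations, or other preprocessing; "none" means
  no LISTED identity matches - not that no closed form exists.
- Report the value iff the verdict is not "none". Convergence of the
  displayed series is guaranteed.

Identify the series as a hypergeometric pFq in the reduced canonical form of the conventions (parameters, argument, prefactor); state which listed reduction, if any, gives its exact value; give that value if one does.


With C = \frac{3}{8}: the canonical form is 2F1(-\frac{7}{2}, 7; \frac{23}{2}; -1). Verdict: Kummer's theorem (I3) fires (x = -1; c = \frac{23}{2} equals 1+a-b for upper {-\frac{7}{2}, 7}: listed pattern). Its exact value is \frac{43648605}{67108864} \cdot \pi.

Key observation: t_0 being \frac{3}{8}, roots of the ratio polynomials (C = 3/8, x = -1) are the negated parameters.
Consecutive-term ratio: r(k) = -1 * (k-\frac{7}{2}) (k+7) / [(k+\frac{23}{2}) (k+1)] - poly over poly, x = -1 from leading terms; C = \frac{3}{8} at k = 0.


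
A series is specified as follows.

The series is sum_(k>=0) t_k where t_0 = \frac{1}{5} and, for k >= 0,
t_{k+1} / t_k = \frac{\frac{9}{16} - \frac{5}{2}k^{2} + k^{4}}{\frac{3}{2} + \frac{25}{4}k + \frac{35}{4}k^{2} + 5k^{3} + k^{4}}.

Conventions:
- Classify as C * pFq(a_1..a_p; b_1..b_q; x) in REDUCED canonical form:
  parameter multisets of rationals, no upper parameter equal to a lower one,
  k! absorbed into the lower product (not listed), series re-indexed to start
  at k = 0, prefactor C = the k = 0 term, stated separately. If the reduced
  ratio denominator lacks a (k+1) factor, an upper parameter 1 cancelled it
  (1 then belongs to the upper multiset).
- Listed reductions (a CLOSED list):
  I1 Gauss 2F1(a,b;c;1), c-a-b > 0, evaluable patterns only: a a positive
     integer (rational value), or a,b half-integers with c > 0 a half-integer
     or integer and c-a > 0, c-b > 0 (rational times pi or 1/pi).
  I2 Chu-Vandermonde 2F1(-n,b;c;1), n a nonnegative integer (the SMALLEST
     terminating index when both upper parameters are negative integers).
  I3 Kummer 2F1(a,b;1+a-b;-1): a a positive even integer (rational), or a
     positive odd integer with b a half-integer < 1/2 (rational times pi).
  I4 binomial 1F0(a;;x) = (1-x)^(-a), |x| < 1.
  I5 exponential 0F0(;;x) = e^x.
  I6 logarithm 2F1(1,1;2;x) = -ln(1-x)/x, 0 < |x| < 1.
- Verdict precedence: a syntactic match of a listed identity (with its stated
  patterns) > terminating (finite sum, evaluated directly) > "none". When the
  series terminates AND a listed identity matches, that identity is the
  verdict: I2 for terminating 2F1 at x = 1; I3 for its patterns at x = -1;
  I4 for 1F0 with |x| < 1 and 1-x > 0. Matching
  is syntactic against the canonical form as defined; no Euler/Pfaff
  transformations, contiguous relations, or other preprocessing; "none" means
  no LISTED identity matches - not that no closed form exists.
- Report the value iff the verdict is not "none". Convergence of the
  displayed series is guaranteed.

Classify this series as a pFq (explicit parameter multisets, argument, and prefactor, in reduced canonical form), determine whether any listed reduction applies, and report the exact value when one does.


Classification (C = \frac{1}{5}): 2F1 with upper {-\frac{3}{2}, -\frac{1}{2}}, lower {2}, argument x = 1. Verdict: the half-integer Gauss pattern (I1) matches (x = 1; upper {-\frac{3}{2}, -\frac{1}{2}} half-integers, c = 2 in the evaluable pattern). Its exact value is \frac{64}{75} / \pi.

Key observation: x = 1 and the parameter 1/2 appears in both the upper and lower lists and cancels (alongside the other common factor).
Ratio: r(k) = 1 * (k-\frac{3}{2}) (k-\frac{1}{2}) / [(k+2) (k+1)] - rational; roots negated = parameters, x = 1, C = \frac{1}{5}.


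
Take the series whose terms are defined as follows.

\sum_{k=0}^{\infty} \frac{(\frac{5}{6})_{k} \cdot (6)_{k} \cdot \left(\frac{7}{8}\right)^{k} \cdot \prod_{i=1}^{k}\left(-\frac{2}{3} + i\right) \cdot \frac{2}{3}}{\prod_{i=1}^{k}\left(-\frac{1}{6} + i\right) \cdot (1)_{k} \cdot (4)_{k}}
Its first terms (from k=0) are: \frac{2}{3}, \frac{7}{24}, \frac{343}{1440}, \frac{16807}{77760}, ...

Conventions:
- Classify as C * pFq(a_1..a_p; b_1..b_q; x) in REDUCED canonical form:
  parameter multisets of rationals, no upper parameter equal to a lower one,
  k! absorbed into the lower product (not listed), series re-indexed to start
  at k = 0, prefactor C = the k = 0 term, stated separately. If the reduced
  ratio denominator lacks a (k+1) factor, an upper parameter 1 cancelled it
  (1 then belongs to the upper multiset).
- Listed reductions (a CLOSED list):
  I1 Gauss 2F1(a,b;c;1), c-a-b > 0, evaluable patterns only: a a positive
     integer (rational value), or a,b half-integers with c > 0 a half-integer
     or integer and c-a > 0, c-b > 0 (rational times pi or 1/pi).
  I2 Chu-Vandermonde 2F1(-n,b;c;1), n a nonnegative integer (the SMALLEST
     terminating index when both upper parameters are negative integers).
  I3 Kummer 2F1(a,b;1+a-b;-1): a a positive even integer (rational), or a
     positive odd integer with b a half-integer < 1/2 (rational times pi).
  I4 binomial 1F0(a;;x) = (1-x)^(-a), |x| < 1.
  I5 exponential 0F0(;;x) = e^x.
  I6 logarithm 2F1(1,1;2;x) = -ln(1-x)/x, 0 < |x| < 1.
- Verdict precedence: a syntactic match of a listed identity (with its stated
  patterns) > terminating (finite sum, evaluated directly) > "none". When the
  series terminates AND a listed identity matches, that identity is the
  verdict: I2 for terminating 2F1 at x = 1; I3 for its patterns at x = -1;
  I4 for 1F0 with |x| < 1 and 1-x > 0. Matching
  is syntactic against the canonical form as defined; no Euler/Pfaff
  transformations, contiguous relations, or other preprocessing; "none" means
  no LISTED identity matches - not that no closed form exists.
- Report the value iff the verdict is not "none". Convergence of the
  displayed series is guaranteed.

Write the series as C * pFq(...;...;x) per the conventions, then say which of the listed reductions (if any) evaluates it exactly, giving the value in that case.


This is \frac{2}{3} * 2F1(\frac{1}{3}, 6; 4; \frac{7}{8}) in reduced canonical form. Verdict: none - this 2F1 at x = \frac{7}{8} matches no listed pattern, and upper {\frac{1}{3}, 6} holds no stopper.

The tell: t_0 = \frac{2}{3} here, and (1)_k (C = 2/3, x = 7/8) is k! itself.
Consecutive-term ratio: r(k) = \frac{7}{8} * (k+\frac{1}{3}) (k+6) / [(k+4) (k+1)] - rational; roots negated = parameters, x = \frac{7}{8}, C = \frac{2}{3}.


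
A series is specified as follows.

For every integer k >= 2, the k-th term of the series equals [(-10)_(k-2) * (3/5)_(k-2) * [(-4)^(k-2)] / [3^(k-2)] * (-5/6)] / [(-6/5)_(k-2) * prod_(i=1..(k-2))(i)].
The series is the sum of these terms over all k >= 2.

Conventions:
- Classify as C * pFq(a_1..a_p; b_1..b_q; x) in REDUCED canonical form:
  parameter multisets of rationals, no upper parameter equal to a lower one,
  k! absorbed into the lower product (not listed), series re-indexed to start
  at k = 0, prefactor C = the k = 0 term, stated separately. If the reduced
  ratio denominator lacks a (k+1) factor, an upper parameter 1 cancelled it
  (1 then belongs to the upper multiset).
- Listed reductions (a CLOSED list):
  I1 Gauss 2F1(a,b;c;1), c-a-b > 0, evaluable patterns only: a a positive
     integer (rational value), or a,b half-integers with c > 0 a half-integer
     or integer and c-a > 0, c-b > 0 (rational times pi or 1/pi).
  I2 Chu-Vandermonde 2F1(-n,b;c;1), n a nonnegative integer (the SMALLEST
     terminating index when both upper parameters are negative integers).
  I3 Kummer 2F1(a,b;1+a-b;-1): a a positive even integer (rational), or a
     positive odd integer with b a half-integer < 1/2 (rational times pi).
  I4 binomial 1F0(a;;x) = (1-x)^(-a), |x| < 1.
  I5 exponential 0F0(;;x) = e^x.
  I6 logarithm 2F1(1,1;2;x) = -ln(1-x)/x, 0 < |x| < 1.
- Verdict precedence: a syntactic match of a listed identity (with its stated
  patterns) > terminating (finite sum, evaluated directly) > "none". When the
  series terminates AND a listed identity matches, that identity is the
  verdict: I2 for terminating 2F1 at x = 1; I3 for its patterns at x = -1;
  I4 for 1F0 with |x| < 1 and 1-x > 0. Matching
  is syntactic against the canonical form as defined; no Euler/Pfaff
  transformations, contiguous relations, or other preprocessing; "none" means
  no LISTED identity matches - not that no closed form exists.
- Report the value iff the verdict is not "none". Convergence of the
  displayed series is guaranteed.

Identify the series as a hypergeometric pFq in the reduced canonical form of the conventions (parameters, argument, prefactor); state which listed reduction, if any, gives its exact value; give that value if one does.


With C = -5/6: the canonical form is 2F1(-10, 3/5; -6/5; -4/3). Verdict: terminating - upper -10 stops the sum at k = 10; the 11 terms are added exactly. Exact value: -807340670321335/3318671898.

The tell: with t_0 = -5/6, the product of the first k integers (prefactor -5/6) is k!.
Step ratio: r(k) = (-4/3) * (k-10) (k+3/5) / [(k-6/5) (k+1)] - rational; roots negated = parameters, x = (-4/3), C = -5/6.


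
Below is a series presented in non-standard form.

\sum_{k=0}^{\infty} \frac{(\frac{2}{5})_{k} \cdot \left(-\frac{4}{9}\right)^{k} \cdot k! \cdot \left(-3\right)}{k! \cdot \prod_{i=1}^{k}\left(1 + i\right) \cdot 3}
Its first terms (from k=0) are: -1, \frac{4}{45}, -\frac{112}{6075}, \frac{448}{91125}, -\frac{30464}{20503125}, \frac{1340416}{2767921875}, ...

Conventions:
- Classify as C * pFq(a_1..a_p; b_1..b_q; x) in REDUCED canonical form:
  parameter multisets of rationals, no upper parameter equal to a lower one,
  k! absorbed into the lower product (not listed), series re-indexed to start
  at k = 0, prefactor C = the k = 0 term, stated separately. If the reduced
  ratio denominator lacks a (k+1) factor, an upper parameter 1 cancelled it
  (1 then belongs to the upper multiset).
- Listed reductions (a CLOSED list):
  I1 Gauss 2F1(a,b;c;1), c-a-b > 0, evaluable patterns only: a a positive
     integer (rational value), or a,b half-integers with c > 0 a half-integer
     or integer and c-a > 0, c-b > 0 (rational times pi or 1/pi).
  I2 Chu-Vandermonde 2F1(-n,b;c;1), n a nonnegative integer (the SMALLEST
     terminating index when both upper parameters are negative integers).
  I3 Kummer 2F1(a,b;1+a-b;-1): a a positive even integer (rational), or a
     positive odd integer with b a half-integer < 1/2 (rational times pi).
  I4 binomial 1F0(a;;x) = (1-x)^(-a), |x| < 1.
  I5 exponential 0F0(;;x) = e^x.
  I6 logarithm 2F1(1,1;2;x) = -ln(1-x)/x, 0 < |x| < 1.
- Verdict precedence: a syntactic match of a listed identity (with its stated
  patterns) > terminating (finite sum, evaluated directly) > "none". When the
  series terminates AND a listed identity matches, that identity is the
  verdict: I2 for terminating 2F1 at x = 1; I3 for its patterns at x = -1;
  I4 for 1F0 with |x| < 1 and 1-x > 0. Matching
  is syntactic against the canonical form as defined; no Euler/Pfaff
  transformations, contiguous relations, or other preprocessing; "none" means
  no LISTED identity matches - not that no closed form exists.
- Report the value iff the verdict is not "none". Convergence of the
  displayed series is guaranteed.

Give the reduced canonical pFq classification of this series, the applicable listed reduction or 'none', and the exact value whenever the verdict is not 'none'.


Reduced: x = -\frac{4}{9}, 2F1, upper = {\frac{2}{5}, 1}, lower = {2}, C = -1. Verdict: none here - no I1-I6 shape fits x = -\frac{4}{9} with lower {2}.

First insight: x = -\frac{4}{9} and the constant factors (C = -1) combine into one prefactor.
Term ratio: r(k) = -\frac{4}{9} * (k+\frac{2}{5}) (k+1) / [(k+2) (k+1)] - rational in k. x = -\frac{4}{9}; t_0 = -1; negate the roots.


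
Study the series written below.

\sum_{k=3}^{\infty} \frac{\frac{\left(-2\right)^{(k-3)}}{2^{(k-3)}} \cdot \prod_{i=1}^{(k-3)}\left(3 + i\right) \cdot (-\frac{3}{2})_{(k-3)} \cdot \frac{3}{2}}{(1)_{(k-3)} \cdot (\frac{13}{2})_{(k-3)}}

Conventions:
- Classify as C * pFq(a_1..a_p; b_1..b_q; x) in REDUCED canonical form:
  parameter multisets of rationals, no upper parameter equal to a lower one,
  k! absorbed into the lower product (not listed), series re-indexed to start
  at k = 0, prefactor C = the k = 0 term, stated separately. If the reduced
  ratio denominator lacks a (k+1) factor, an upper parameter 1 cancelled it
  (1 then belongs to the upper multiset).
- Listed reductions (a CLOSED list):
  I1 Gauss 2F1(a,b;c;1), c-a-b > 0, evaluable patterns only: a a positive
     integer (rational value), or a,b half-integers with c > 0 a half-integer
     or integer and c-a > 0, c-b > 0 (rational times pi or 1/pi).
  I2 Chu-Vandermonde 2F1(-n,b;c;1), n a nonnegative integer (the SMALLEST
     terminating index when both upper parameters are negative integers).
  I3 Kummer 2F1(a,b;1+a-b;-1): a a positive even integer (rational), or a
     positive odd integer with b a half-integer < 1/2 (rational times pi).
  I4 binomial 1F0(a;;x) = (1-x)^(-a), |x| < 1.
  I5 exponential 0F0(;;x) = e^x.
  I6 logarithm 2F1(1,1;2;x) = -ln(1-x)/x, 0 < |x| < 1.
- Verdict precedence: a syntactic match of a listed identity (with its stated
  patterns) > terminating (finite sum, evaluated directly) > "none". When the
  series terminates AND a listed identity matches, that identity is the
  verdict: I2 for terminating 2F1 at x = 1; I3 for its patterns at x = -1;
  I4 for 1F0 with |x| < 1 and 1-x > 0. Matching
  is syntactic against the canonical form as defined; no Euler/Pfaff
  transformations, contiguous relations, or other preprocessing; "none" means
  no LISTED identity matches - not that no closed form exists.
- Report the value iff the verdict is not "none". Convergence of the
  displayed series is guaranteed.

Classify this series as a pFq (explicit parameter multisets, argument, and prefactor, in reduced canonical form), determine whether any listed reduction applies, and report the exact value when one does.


With C = \frac{3}{2}: the canonical form is 2F1(-\frac{3}{2}, 4; \frac{13}{2}; -1). Verdict: the Kummer evaluation I3 fires (x = -1; c = \frac{13}{2} equals 1+a-b for upper {-\frac{3}{2}, 4}: listed pattern). Hence: \frac{99}{32}.

Key step: from the first term \frac{3}{2}: the running product (C = 3/2) telescopes to a rising factorial.
Consecutive-term ratio: r(k) = -1 * (k-\frac{3}{2}) (k+4) / [(k+\frac{13}{2}) (k+1)] - rational; roots negated = parameters, x = -1, C = \frac{3}{2}.
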